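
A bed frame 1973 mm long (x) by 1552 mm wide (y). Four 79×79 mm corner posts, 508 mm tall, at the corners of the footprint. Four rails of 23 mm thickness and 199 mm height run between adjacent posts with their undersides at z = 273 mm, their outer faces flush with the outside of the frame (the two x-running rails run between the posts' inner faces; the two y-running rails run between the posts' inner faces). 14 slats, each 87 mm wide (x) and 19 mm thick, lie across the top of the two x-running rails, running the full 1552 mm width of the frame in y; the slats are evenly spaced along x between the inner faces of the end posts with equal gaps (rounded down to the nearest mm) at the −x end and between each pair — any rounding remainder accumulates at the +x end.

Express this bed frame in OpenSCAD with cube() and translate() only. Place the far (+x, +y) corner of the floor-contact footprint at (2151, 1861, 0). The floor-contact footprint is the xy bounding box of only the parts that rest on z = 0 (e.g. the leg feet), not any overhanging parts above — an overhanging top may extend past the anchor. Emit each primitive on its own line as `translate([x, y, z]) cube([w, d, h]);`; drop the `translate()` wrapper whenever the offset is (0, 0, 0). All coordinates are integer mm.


// slat z = rail_z + rail_h = 273 + 199 = 472
// slat gap = ⌊(1815 − 14·87) / 15⌋ = 39
translate([178, 309, 0]) cube([79, 79, 508]);
translate([178, 1782, 0]) cube([79, 79, 508]);
translate([2072, 309, 0]) cube([79, 79, 508]);
translate([2072, 1782, 0]) cube([79, 79, 508]);
translate([257, 309, 273]) cube([1815, 23, 199]);
translate([257, 1838, 273]) cube([1815, 23, 199]);
translate([178, 388, 273]) cube([23, 1394, 199]);
translate([2128, 388, 273]) cube([23, 1394, 199]);
translate([296, 309, 472]) cube([87, 1552, 19]);
translate([422, 309, 472]) cube([87, 1552, 19]);
translate([548, 309, 472]) cube([87, 1552, 19]);
translate([674, 309, 472]) cube([87, 1552, 19]);
translate([800, 309, 472]) cube([87, 1552, 19]);
translate([926, 309, 472]) cube([87, 1552, 19]);
translate([1052, 309, 472]) cube([87, 1552, 19]);
translate([1178, 309, 472]) cube([87, 1552, 19]);
translate([1304, 309, 472]) cube([87, 1552, 19]);
translate([1430, 309, 472]) cube([87, 1552, 19]);
translate([1556, 309, 472]) cube([87, 1552, 19]);
translate([1682, 309, 472]) cube([87, 1552, 19]);
translate([1808, 309, 472]) cube([87, 1552, 19]);
translate([1934, 309, 472]) cube([87, 1552, 19]);


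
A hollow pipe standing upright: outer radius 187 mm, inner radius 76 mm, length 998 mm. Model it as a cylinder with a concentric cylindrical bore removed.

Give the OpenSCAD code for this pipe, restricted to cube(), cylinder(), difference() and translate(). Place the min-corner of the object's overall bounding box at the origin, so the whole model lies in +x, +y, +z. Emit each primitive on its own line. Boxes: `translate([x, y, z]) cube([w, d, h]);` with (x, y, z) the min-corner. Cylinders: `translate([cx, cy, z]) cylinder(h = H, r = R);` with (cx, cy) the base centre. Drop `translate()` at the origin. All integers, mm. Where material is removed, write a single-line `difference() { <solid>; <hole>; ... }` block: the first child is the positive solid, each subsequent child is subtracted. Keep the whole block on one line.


difference() { translate([187, 187, 0]) cylinder(h = 998, r = 187); translate([187, 187, 0]) cylinder(h = 998, r = 76); }


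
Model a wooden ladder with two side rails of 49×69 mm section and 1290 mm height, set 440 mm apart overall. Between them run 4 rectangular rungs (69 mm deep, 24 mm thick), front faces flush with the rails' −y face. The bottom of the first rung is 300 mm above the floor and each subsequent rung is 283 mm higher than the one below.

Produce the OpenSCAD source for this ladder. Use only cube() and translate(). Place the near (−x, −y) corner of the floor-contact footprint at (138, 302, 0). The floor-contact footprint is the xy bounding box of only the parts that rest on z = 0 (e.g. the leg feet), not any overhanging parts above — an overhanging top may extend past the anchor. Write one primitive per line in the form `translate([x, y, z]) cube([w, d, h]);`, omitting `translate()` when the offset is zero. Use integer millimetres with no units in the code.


translate([138, 302, 0]) cube([49, 69, 1290]);
translate([529, 302, 0]) cube([49, 69, 1290]);
translate([187, 302, 300]) cube([342, 69, 24]);
translate([187, 302, 583]) cube([342, 69, 24]);
translate([187, 302, 866]) cube([342, 69, 24]);
translate([187, 302, 1149]) cube([342, 69, 24]);


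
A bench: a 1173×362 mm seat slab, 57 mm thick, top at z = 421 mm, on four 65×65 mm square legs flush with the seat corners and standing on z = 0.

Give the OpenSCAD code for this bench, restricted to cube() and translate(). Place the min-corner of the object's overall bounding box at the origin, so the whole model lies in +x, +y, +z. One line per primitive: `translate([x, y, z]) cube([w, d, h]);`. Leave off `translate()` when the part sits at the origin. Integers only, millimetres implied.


// leg_h = 421 − 57 = 364
translate([0, 0, 364]) cube([1173, 362, 57]);
cube([65, 65, 364]);
translate([0, 297, 0]) cube([65, 65, 364]);
translate([1108, 0, 0]) cube([65, 65, 364]);
translate([1108, 297, 0]) cube([65, 65, 364]);


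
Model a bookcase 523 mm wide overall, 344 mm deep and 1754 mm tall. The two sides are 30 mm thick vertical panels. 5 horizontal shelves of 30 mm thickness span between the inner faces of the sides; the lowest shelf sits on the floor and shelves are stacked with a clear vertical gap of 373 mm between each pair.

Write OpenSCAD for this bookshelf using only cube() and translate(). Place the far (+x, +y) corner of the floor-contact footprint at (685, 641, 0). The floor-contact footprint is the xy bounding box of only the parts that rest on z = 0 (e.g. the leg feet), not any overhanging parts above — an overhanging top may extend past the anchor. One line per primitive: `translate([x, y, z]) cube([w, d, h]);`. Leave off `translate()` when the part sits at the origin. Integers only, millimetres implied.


translate([162, 297, 0]) cube([30, 344, 1754]);
translate([655, 297, 0]) cube([30, 344, 1754]);
translate([192, 297, 0]) cube([463, 344, 30]);
translate([192, 297, 403]) cube([463, 344, 30]);
translate([192, 297, 806]) cube([463, 344, 30]);
translate([192, 297, 1209]) cube([463, 344, 30]);
translate([192, 297, 1612]) cube([463, 344, 30]);


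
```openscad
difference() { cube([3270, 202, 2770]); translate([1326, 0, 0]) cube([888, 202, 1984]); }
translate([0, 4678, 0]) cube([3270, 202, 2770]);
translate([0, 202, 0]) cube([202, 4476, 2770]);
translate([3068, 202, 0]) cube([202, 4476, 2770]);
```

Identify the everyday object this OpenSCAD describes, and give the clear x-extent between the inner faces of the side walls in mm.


A single room. The interior width is 2866 mm.

Four walls enclosing a rectangle with a door in the front wall — a room. Outside width 3270 minus two 202 mm walls gives 2866 mm.


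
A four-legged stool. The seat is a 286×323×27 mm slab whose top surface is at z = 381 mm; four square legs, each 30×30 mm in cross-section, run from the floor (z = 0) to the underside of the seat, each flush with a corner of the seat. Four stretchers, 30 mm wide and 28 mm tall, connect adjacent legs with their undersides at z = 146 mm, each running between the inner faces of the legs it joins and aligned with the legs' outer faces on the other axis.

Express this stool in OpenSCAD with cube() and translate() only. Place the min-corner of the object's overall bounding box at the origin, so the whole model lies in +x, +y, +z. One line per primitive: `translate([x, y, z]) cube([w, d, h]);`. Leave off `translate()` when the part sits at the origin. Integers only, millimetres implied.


// leg_h = 381 - 27 = 354
// stretcher span = 286 - 2*30 = 226
translate([0, 0, 354]) cube([286, 323, 27]);
cube([30, 30, 354]);
translate([256, 0, 0]) cube([30, 30, 354]);
translate([0, 293, 0]) cube([30, 30, 354]);
translate([256, 293, 0]) cube([30, 30, 354]);
translate([30, 0, 146]) cube([226, 30, 28]);
translate([30, 293, 146]) cube([226, 30, 28]);
translate([0, 30, 146]) cube([30, 263, 28]);
translate([256, 30, 146]) cube([30, 263, 28]);


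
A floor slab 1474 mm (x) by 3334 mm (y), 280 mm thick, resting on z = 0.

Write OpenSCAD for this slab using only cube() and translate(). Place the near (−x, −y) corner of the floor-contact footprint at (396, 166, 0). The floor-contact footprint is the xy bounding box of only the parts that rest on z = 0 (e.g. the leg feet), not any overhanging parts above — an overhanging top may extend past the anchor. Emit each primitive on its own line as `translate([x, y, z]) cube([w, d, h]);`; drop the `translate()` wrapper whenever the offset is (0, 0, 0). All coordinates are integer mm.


translate([396, 166, 0]) cube([1474, 3334, 280]);


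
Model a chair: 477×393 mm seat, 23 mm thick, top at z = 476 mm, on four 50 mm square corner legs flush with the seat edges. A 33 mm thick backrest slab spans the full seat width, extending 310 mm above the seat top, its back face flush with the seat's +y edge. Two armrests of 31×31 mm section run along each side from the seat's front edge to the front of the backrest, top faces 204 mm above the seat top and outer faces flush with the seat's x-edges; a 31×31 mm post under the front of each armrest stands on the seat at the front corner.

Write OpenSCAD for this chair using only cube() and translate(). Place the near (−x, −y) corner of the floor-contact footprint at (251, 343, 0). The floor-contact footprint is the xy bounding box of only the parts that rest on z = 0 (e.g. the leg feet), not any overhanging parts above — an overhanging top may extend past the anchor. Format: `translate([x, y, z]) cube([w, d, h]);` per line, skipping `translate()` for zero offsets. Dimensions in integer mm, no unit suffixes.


translate([251, 343, 453]) cube([477, 393, 23]);
translate([251, 343, 0]) cube([50, 50, 453]);
translate([678, 343, 0]) cube([50, 50, 453]);
translate([251, 686, 0]) cube([50, 50, 453]);
translate([678, 686, 0]) cube([50, 50, 453]);
translate([251, 703, 476]) cube([477, 33, 310]);
translate([251, 343, 649]) cube([31, 360, 31]);
translate([697, 343, 649]) cube([31, 360, 31]);
translate([251, 343, 476]) cube([31, 31, 173]);
translate([697, 343, 476]) cube([31, 31, 173]);


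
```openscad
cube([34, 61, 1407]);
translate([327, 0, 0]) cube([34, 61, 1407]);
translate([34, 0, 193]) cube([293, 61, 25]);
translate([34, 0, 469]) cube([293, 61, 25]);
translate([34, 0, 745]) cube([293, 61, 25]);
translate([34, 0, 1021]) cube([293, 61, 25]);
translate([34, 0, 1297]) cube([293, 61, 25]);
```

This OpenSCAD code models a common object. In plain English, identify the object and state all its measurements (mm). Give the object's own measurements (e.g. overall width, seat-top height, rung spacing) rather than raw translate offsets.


A straight ladder. Two 34×61 mm vertical rails, 1407 mm tall, stand 361 mm apart (outside-to-outside) with their front faces coplanar on the −y side. 5 rungs, each 61 mm deep and 25 mm tall, span between the inner faces of the rails, front faces flush with the rails. The lowest rung's underside is at z = 193 mm and rungs are spaced 276 mm apart (underside to underside).


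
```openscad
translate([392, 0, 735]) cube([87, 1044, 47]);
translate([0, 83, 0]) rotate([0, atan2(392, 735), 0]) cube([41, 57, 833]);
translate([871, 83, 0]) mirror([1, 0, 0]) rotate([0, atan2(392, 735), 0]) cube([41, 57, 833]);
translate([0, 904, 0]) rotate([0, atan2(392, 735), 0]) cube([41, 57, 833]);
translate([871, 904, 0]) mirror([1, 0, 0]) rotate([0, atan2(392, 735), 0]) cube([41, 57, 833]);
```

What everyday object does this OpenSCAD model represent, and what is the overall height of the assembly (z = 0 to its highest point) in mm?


A sawhorse. The overall height is 782 mm.

A beam across two mirrored pairs of raked legs — a sawhorse. The beam's underside is at z = 735 (matching the legs' vertical rise in atan2(392, 735)) and the beam is 47 mm tall, so its top is at 735 + 47 = 782 mm. The raked legs top out at the beam's underside, so that is the highest point.


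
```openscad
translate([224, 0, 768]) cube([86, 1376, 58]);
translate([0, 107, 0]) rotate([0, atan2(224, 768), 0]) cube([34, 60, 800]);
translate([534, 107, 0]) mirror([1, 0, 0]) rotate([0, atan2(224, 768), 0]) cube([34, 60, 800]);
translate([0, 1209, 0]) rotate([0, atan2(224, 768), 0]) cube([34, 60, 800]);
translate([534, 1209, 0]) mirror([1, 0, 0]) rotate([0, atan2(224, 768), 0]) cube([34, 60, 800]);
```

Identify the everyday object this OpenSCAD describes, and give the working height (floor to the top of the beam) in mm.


A sawhorse. The overall height is 826 mm.

A beam across two mirrored pairs of raked legs — a sawhorse. The beam's underside is at z = 768 (matching the legs' vertical rise in atan2(224, 768)) and the beam is 58 mm tall, so its top is at 768 + 58 = 826 mm. The raked legs top out at the beam's underside, so that is the highest point.


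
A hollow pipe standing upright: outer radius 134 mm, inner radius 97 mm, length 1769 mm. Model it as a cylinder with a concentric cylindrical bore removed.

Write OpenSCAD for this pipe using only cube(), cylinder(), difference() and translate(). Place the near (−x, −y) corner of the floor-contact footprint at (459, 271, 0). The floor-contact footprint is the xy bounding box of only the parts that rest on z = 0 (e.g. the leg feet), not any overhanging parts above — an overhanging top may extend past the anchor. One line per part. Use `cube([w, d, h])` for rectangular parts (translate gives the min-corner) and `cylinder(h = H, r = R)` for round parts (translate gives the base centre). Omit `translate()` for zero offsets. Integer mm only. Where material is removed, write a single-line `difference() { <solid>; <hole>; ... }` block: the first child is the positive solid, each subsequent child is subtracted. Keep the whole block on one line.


difference() { translate([593, 405, 0]) cylinder(h = 1769, r = 134); translate([593, 405, 0]) cylinder(h = 1769, r = 97); }


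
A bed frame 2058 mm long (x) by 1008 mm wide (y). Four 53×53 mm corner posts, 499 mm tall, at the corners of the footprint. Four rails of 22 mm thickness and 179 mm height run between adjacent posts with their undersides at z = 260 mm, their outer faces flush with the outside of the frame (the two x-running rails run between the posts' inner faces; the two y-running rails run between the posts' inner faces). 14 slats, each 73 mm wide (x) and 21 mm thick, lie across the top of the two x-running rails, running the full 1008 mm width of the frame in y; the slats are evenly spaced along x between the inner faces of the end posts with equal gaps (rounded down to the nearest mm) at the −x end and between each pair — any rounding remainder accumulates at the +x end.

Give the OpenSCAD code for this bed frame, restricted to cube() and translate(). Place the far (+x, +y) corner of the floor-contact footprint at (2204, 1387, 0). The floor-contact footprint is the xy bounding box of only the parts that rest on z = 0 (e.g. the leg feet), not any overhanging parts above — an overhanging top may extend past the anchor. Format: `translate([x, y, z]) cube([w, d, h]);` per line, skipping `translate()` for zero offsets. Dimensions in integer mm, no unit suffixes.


translate([146, 379, 0]) cube([53, 53, 499]);
translate([146, 1334, 0]) cube([53, 53, 499]);
translate([2151, 379, 0]) cube([53, 53, 499]);
translate([2151, 1334, 0]) cube([53, 53, 499]);
translate([199, 379, 260]) cube([1952, 22, 179]);
translate([199, 1365, 260]) cube([1952, 22, 179]);
translate([146, 432, 260]) cube([22, 902, 179]);
translate([2182, 432, 260]) cube([22, 902, 179]);
translate([261, 379, 439]) cube([73, 1008, 21]);
translate([396, 379, 439]) cube([73, 1008, 21]);
translate([531, 379, 439]) cube([73, 1008, 21]);
translate([666, 379, 439]) cube([73, 1008, 21]);
translate([801, 379, 439]) cube([73, 1008, 21]);
translate([936, 379, 439]) cube([73, 1008, 21]);
translate([1071, 379, 439]) cube([73, 1008, 21]);
translate([1206, 379, 439]) cube([73, 1008, 21]);
translate([1341, 379, 439]) cube([73, 1008, 21]);
translate([1476, 379, 439]) cube([73, 1008, 21]);
translate([1611, 379, 439]) cube([73, 1008, 21]);
translate([1746, 379, 439]) cube([73, 1008, 21]);
translate([1881, 379, 439]) cube([73, 1008, 21]);
translate([2016, 379, 439]) cube([73, 1008, 21]);


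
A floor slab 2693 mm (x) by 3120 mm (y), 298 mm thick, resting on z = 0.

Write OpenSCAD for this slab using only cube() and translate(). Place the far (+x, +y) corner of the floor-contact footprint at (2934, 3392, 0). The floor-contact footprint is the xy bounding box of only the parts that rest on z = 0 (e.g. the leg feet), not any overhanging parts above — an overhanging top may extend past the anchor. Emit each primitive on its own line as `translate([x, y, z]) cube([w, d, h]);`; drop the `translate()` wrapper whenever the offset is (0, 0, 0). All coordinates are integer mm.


translate([241, 272, 0]) cube([2693, 3120, 298]);


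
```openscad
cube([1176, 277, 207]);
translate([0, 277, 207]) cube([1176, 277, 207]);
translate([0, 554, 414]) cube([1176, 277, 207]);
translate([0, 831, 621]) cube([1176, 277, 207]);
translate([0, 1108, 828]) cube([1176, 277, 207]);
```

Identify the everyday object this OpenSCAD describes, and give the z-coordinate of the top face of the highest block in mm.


A staircase. The total rise is 1035 mm.

5 identical blocks, each offset up and back from the previous — a staircase. Each step is 207 mm tall and there are 5 of them, so the total rise is 5 × 207 = 1035 mm.


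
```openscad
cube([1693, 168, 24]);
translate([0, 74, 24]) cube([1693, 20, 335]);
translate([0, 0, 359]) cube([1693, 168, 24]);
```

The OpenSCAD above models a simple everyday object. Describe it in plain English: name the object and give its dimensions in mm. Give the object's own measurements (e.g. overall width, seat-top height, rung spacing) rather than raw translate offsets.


An I-beam lying along x, 1693 mm long. Overall section height 383 mm. Two flanges 168 mm wide (y) and 24 mm thick, one on the floor and one at the top; a web 20 mm thick runs between them, centred on the flange width.


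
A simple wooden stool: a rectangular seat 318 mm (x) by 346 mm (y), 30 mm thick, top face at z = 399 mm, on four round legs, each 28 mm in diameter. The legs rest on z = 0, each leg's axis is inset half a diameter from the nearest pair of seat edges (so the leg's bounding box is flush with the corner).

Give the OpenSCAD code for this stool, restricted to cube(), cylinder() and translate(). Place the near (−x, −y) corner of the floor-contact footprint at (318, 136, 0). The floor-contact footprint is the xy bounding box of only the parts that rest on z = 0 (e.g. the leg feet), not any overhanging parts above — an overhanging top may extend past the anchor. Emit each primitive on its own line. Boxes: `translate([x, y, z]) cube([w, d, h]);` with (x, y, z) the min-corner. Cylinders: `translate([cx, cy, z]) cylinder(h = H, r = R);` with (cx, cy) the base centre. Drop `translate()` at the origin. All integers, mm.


translate([318, 136, 369]) cube([318, 346, 30]);
translate([332, 150, 0]) cylinder(h = 369, r = 14);
translate([622, 150, 0]) cylinder(h = 369, r = 14);
translate([332, 468, 0]) cylinder(h = 369, r = 14);
translate([622, 468, 0]) cylinder(h = 369, r = 14);


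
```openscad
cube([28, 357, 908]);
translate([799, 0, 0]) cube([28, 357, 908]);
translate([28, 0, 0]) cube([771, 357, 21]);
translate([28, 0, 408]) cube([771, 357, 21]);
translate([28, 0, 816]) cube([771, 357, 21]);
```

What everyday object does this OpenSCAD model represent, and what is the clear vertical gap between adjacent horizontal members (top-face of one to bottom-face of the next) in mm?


A bookshelf. The clear shelf gap is 387 mm.

Two tall side panels with 3 horizontal boards between them — a bookshelf. The first two shelf undersides are at z = 0 and z = 408; with shelf thickness 21, the clear gap is 408 − 0 − 21 = 387 mm.


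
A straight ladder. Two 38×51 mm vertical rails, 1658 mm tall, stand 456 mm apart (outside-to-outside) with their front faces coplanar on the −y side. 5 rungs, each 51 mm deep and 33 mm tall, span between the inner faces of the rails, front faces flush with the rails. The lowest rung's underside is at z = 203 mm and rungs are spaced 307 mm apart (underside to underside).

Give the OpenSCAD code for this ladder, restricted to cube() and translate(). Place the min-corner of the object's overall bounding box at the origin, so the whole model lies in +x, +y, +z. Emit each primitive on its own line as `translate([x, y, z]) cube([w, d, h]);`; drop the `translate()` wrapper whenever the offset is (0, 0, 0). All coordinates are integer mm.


cube([38, 51, 1658]);
translate([418, 0, 0]) cube([38, 51, 1658]);
translate([38, 0, 203]) cube([380, 51, 33]);
translate([38, 0, 510]) cube([380, 51, 33]);
translate([38, 0, 817]) cube([380, 51, 33]);
translate([38, 0, 1124]) cube([380, 51, 33]);
translate([38, 0, 1431]) cube([380, 51, 33]);


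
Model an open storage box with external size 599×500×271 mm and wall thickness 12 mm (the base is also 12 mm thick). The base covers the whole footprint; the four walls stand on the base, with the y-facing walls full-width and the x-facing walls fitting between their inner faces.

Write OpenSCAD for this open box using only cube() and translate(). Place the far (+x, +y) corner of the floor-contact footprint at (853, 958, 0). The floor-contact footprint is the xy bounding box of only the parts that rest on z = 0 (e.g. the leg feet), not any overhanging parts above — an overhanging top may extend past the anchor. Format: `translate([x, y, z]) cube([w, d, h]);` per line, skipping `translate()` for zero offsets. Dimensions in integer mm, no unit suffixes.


translate([254, 458, 0]) cube([599, 500, 12]);
translate([254, 458, 12]) cube([599, 12, 259]);
translate([254, 946, 12]) cube([599, 12, 259]);
translate([254, 470, 12]) cube([12, 476, 259]);
translate([841, 470, 12]) cube([12, 476, 259]);


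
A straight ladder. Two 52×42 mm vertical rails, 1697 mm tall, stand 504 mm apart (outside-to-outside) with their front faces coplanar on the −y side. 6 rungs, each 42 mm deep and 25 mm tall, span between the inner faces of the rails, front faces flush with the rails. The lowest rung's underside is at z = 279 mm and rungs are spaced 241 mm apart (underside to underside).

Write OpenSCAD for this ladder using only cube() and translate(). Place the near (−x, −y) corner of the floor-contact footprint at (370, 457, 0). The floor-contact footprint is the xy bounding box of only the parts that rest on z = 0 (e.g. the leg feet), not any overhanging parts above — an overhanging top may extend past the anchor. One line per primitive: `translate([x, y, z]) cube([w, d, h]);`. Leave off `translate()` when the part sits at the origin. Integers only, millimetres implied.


translate([370, 457, 0]) cube([52, 42, 1697]);
translate([822, 457, 0]) cube([52, 42, 1697]);
translate([422, 457, 279]) cube([400, 42, 25]);
translate([422, 457, 520]) cube([400, 42, 25]);
translate([422, 457, 761]) cube([400, 42, 25]);
translate([422, 457, 1002]) cube([400, 42, 25]);
translate([422, 457, 1243]) cube([400, 42, 25]);
translate([422, 457, 1484]) cube([400, 42, 25]);


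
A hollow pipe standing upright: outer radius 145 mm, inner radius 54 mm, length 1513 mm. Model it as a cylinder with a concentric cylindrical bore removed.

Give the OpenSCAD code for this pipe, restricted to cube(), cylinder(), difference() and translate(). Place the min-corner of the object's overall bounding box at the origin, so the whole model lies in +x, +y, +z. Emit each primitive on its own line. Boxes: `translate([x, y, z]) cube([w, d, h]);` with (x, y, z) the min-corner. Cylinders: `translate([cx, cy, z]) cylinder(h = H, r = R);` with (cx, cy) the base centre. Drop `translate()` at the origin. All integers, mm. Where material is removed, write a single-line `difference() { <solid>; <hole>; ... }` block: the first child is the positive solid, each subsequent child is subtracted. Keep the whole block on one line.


difference() { translate([145, 145, 0]) cylinder(h = 1513, r = 145); translate([145, 145, 0]) cylinder(h = 1513, r = 54); }


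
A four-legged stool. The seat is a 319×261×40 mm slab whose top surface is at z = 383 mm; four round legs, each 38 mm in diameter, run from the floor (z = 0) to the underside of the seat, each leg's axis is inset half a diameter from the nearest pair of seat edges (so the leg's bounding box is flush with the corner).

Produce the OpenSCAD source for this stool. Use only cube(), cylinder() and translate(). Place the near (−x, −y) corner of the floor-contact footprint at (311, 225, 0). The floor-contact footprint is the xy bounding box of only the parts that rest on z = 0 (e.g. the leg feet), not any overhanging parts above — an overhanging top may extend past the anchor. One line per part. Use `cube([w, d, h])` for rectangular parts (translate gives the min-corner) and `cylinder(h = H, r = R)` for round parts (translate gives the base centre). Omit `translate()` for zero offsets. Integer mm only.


translate([311, 225, 343]) cube([319, 261, 40]);
translate([330, 244, 0]) cylinder(h = 343, r = 19);
translate([611, 244, 0]) cylinder(h = 343, r = 19);
translate([330, 467, 0]) cylinder(h = 343, r = 19);
translate([611, 467, 0]) cylinder(h = 343, r = 19);


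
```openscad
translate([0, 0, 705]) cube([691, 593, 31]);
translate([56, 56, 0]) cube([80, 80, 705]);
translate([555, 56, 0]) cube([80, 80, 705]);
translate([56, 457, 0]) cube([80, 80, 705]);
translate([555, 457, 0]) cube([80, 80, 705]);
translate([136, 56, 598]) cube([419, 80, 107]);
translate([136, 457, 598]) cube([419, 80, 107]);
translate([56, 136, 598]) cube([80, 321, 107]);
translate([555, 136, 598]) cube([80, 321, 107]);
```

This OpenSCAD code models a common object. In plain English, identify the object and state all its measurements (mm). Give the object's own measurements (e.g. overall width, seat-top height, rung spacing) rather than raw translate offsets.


A rectangular dining table. The top is 691×593×31 mm with its upper surface at z = 736 mm. It stands on four 80×80 mm square legs, each inset 56 mm from the nearest pair of top edges, running from the floor to the underside of the top. Four apron rails, 80 mm thick and 107 mm tall, run between adjacent legs with their top edges flush with the underside of the top and their outer faces flush with the legs' outer faces.


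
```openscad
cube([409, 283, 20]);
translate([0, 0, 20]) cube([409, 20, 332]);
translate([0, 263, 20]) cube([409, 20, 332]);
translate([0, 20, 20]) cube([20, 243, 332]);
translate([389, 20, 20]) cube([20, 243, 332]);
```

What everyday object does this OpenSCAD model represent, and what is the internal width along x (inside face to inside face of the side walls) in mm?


An open box. The internal width is 369 mm.

A 409×283 base slab with four walls standing on it — an open box. The base is 409 mm wide and the walls are 20 mm thick, so the internal width is 409 − 2 × 20 = 369 mm.


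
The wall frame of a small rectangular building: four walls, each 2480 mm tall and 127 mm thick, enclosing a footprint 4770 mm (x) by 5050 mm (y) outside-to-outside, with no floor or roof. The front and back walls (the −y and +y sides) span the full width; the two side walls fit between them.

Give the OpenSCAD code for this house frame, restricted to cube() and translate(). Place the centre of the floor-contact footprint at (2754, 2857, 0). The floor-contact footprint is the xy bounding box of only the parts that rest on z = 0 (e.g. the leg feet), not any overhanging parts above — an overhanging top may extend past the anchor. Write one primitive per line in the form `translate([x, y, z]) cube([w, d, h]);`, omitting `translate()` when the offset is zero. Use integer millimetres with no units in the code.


translate([369, 332, 0]) cube([4770, 127, 2480]);
translate([369, 5255, 0]) cube([4770, 127, 2480]);
translate([369, 459, 0]) cube([127, 4796, 2480]);
translate([5012, 459, 0]) cube([127, 4796, 2480]);


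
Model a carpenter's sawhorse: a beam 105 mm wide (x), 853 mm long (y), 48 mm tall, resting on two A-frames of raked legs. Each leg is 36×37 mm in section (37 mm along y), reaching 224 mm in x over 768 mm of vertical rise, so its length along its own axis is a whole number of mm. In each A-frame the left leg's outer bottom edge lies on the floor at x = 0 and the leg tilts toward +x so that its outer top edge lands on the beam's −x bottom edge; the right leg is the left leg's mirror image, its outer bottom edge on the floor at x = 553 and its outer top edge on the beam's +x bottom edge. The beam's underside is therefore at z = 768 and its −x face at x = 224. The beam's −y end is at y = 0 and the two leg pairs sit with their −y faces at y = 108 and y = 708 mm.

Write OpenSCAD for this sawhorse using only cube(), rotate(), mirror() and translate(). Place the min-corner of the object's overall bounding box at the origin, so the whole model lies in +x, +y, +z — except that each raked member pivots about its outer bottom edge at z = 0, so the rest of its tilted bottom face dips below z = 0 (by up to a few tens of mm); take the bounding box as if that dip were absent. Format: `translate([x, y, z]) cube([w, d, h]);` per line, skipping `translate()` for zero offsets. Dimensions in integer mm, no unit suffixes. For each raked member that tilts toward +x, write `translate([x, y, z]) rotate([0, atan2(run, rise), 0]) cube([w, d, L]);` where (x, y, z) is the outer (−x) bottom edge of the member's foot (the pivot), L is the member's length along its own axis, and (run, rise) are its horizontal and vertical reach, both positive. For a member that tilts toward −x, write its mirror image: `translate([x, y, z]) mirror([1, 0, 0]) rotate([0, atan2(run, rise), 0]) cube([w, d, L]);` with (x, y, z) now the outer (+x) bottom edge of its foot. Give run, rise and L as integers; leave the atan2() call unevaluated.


translate([224, 0, 768]) cube([105, 853, 48]);
translate([0, 108, 0]) rotate([0, atan2(224, 768), 0]) cube([36, 37, 800]);
translate([553, 108, 0]) mirror([1, 0, 0]) rotate([0, atan2(224, 768), 0]) cube([36, 37, 800]);
translate([0, 708, 0]) rotate([0, atan2(224, 768), 0]) cube([36, 37, 800]);
translate([553, 708, 0]) mirror([1, 0, 0]) rotate([0, atan2(224, 768), 0]) cube([36, 37, 800]);


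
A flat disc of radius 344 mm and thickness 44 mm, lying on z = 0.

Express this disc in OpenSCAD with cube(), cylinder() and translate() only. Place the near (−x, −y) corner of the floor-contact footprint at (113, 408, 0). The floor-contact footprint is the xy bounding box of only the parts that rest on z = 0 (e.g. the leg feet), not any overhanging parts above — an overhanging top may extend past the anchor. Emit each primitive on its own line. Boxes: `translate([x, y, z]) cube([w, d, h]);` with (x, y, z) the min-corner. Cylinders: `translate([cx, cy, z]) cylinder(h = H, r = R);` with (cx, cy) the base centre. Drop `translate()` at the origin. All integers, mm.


translate([457, 752, 0]) cylinder(h = 44, r = 344);


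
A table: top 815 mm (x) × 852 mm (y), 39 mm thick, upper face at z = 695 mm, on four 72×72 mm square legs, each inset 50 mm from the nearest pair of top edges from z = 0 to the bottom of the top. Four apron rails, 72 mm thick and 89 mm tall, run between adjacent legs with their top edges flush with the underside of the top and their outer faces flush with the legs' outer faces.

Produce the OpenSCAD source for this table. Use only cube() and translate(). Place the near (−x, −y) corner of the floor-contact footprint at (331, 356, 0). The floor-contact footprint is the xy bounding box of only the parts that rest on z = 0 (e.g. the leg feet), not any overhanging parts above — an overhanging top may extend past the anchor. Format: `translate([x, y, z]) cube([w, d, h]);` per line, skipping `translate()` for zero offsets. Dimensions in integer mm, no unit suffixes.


translate([281, 306, 656]) cube([815, 852, 39]);
translate([331, 356, 0]) cube([72, 72, 656]);
translate([974, 356, 0]) cube([72, 72, 656]);
translate([331, 1036, 0]) cube([72, 72, 656]);
translate([974, 1036, 0]) cube([72, 72, 656]);
translate([403, 356, 567]) cube([571, 72, 89]);
translate([403, 1036, 567]) cube([571, 72, 89]);
translate([331, 428, 567]) cube([72, 608, 89]);
translate([974, 428, 567]) cube([72, 608, 89]);


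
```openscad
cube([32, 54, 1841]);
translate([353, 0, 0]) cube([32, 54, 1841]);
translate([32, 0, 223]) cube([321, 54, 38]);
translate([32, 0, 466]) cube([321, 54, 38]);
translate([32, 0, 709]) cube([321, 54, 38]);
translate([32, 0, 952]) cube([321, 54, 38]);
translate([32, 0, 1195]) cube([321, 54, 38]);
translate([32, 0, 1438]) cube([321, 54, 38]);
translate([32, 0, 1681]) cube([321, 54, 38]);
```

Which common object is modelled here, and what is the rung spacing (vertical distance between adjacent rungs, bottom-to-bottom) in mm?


A ladder. The rung spacing is 243 mm.

Two tall 32×54 posts with 7 short bars between them — a ladder. Adjacent rungs sit at z = 223 and z = 466, so the spacing is 466 − 223 = 243 mm.


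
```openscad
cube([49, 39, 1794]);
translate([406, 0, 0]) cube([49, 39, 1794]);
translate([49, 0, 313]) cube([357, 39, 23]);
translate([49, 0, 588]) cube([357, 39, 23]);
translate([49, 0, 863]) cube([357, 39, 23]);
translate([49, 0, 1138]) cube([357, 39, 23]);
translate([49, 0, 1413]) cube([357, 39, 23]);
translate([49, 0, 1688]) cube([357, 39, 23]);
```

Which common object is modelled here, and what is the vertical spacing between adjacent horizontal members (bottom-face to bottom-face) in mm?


A ladder. The rung spacing is 275 mm.

Two tall 49×39 posts with 6 short bars between them — a ladder. Adjacent rungs sit at z = 313 and z = 588, so the spacing is 588 − 313 = 275 mm.


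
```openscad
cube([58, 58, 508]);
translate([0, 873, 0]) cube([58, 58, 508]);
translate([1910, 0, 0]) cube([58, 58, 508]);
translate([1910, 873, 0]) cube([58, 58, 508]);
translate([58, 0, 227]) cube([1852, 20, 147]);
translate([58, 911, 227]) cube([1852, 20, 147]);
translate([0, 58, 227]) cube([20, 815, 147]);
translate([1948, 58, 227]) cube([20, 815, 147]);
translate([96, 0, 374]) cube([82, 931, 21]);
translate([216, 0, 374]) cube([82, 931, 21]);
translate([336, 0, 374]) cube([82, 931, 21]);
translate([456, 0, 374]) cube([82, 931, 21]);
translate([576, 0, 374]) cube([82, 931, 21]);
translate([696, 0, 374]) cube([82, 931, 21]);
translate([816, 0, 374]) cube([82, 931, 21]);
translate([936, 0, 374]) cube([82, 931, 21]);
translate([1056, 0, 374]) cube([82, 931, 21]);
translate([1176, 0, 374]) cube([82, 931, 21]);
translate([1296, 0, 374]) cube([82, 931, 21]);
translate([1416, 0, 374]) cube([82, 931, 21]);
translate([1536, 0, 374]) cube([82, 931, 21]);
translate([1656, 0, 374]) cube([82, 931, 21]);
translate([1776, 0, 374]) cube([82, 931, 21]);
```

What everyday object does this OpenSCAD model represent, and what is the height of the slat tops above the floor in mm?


A bed frame. The slat-top height is 395 mm.

Four posts, four rails, and a row of slats — a bed frame. Slats sit on the rails at z = 227 + 147 = 374; with slat thickness 21, the top is 395 mm.


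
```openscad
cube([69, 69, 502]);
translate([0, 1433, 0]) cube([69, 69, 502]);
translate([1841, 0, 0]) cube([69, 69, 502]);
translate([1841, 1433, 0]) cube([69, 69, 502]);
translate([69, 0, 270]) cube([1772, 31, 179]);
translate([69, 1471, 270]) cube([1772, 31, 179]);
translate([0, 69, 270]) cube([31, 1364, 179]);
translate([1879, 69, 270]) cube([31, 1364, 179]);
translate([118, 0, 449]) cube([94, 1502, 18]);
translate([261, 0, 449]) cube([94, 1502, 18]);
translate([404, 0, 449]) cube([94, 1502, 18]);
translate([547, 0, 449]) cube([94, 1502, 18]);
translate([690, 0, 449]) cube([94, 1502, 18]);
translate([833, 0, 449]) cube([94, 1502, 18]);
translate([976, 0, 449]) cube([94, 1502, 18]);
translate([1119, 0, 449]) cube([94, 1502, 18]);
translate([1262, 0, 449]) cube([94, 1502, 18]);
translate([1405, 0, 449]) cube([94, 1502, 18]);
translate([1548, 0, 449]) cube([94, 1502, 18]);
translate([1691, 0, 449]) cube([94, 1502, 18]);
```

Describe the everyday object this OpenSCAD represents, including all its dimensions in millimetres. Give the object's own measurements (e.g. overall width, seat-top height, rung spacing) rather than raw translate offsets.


A bed frame 1910 mm long (x) by 1502 mm wide (y). Four 69×69 mm corner posts, 502 mm tall, at the corners of the footprint. Four rails of 31 mm thickness and 179 mm height run between adjacent posts with their undersides at z = 270 mm, their outer faces flush with the outside of the frame (the two x-running rails run between the posts' inner faces; the two y-running rails run between the posts' inner faces). 12 slats, each 94 mm wide (x) and 18 mm thick, lie across the top of the two x-running rails, running the full 1502 mm width of the frame in y; along x they sit between the end posts with a 49 mm gap after the −x posts and between neighbouring slats, leaving 56 mm before the +x posts.


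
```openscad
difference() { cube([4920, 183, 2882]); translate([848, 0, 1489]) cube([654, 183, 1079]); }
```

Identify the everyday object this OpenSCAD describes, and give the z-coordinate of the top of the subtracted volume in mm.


A wall with a window opening. The window head height is 2568 mm.

A wall with a rectangular opening subtracted — a window. Sill at z = 1489, opening 1079 mm tall, so the head is at 1489 + 1079 = 2568 mm.


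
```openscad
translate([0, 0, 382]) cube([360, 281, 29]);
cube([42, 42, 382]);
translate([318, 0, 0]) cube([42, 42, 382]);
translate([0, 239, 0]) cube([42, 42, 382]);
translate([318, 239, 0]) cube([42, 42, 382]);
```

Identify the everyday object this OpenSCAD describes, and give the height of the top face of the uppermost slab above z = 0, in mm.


A stool. The seat height is 411 mm.

A 360×281×29 slab at z = 382 on four corner posts — a stool. The seat top is 382 + 29 = 411 mm.


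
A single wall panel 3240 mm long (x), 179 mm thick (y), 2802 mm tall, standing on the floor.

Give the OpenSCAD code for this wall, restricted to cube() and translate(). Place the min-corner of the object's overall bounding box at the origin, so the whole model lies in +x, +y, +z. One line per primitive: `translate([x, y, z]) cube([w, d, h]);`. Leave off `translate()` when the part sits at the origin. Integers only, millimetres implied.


cube([3240, 179, 2802]);


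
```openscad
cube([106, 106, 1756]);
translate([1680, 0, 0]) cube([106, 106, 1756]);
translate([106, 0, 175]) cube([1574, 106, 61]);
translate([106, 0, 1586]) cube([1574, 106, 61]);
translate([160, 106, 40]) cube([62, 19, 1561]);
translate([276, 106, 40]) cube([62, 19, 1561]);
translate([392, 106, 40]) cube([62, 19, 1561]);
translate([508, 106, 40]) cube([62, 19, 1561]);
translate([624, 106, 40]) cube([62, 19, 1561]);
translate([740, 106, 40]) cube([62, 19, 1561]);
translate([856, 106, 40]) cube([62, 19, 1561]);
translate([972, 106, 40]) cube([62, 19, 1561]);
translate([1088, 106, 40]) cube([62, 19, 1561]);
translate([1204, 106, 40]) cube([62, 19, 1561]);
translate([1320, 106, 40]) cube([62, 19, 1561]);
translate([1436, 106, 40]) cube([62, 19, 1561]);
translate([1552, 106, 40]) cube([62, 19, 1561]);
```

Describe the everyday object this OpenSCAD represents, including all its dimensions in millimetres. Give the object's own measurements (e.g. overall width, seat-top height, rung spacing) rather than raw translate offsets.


A fence section. Two 106×106 mm posts, 1756 mm tall, stand on the floor with a clear span of 1574 mm between their inner faces. Two horizontal rails of 106×61 mm section span the gap between the posts with their undersides at z = 175 mm and z = 1586 mm, flush with the posts' −y face. 13 pickets, each 62 mm wide, 19 mm thick and 1561 mm tall, are fixed to the +y face of the rails with their bottoms at z = 40 mm, spaced across the span with a 54 mm gap after the −x post and between neighbouring pickets, with 66 mm left before the +x post.
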